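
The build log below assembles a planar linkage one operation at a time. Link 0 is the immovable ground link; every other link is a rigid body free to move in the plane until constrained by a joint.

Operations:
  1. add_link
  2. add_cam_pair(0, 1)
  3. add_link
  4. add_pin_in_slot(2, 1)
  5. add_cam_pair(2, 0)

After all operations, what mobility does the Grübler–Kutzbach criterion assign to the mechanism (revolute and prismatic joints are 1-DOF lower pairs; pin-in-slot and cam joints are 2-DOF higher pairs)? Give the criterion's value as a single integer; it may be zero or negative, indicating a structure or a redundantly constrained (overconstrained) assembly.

ground; <1,0,0>
#1 <2,0,0>
C:0↔1 J2 <2,0,1>
#2 <3,0,1>
PS:2↔1 J2 <3,0,2>
C:2↔0 J2 <3,0,3>
3×2 − 2×0 − 1×3 = 3

M = 3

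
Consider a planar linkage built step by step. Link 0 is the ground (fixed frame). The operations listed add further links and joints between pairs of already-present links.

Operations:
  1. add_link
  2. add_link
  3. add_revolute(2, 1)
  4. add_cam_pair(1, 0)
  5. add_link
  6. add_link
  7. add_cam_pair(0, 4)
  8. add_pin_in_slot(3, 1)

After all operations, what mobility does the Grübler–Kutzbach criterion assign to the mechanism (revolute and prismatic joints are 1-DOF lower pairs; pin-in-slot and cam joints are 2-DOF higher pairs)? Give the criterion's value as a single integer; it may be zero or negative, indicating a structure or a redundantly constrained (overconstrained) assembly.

ground; <1,0,0>
#1 <2,0,0>
#2 <3,0,0>
R:2↔1 J1 <3,1,0>
C:1↔0 J2 <3,1,1>
#3 <4,1,1>
#4 <5,1,1>
C:0↔4 J2 <5,1,2>
PS:3↔1 J2 <5,1,3>
3×4 − 2×1 − 1×3 = 7

M = 7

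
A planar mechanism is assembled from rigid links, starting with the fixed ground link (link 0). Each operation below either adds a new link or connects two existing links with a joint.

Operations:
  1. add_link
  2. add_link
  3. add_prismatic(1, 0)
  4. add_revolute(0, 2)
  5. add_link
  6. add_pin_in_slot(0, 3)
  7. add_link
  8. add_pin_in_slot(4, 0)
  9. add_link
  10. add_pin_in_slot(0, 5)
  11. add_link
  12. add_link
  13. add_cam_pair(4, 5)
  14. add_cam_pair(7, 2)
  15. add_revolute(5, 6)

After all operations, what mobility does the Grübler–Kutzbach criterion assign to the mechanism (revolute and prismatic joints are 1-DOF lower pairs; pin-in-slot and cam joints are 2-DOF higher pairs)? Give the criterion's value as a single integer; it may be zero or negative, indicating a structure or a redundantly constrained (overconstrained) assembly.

M = 10

link 0 = ground. State L|J1|J2 = 1|0|0
+link1  2|0|0
+link2  3|0|0
P(1,0) f=1→J1  3|1|0
R(0,2) f=1→J1  3|2|0
+link3  4|2|0
PS(0,3) f=2→J2  4|2|1
+link4  5|2|1
PS(4,0) f=2→J2  5|2|2
+link5  6|2|2
PS(0,5) f=2→J2  6|2|3
+link6  7|2|3
+link7  8|2|3
C(4,5) f=2→J2  8|2|4
C(7,2) f=2→J2  8|2|5
R(5,6) f=1→J1  8|3|5
M = 3(8−1)−2·3−5 = 21−6−5 = 10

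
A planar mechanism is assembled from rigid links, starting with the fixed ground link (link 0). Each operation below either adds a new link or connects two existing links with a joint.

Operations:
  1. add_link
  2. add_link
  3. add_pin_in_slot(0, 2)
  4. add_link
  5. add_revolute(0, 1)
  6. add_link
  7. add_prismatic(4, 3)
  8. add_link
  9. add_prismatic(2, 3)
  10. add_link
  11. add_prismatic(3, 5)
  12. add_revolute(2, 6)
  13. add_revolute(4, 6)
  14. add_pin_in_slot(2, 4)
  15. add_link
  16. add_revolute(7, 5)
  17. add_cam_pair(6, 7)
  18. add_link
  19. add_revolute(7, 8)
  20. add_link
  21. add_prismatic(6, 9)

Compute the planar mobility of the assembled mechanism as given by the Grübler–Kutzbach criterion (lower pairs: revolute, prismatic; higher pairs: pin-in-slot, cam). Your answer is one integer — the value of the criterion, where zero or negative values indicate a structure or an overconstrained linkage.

(L,J1,J2)=(1,0,0); link0 fixed
link1: (2,0,0)
link2: (3,0,0)
PS 0-2 [J2]: (3,0,1)
link3: (4,0,1)
R 0-1 [J1]: (4,1,1)
link4: (5,1,1)
P 4-3 [J1]: (5,2,1)
link5: (6,2,1)
P 2-3 [J1]: (6,3,1)
link6: (7,3,1)
P 3-5 [J1]: (7,4,1)
R 2-6 [J1]: (7,5,1)
R 4-6 [J1]: (7,6,1)
PS 2-4 [J2]: (7,6,2)
link7: (8,6,2)
R 7-5 [J1]: (8,7,2)
C 6-7 [J2]: (8,7,3)
link8: (9,7,3)
R 7-8 [J1]: (9,8,3)
link9: (10,8,3)
P 6-9 [J1]: (10,9,3)
Grübler: 3·9 − 2·9 − 3 = 6

M = 6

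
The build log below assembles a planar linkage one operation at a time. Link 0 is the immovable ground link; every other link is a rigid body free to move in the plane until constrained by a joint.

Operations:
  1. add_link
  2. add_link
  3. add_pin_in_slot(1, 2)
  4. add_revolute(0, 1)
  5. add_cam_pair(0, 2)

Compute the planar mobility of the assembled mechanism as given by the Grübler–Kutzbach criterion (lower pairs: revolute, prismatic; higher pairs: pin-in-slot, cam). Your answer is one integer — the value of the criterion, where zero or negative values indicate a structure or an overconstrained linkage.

M = 2

(L,J1,J2)=(1,0,0); link0 fixed
link1: (2,0,0)
link2: (3,0,0)
PS 1-2 [J2]: (3,0,1)
R 0-1 [J1]: (3,1,1)
C 0-2 [J2]: (3,1,2)
Grübler: 3·2 − 2·1 − 2 = 2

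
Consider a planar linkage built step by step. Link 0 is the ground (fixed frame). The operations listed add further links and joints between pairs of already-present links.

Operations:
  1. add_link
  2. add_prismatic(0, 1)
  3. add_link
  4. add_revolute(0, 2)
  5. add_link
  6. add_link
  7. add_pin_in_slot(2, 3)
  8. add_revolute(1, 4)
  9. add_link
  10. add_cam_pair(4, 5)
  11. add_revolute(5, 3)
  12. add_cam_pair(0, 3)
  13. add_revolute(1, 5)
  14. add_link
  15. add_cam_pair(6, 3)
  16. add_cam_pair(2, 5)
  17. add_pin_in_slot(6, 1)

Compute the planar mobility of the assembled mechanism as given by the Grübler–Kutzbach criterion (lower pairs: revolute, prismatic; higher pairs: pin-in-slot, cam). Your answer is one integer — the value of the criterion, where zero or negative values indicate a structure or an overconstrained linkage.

ground; <1,0,0>
#1 <2,0,0>
P:0↔1 J1 <2,1,0>
#2 <3,1,0>
R:0↔2 J1 <3,2,0>
#3 <4,2,0>
#4 <5,2,0>
PS:2↔3 J2 <5,2,1>
R:1↔4 J1 <5,3,1>
#5 <6,3,1>
C:4↔5 J2 <6,3,2>
R:5↔3 J1 <6,4,2>
C:0↔3 J2 <6,4,3>
R:1↔5 J1 <6,5,3>
#6 <7,5,3>
C:6↔3 J2 <7,5,4>
C:2↔5 J2 <7,5,5>
PS:6↔1 J2 <7,5,6>
3×6 − 2×5 − 1×6 = 2

M = 2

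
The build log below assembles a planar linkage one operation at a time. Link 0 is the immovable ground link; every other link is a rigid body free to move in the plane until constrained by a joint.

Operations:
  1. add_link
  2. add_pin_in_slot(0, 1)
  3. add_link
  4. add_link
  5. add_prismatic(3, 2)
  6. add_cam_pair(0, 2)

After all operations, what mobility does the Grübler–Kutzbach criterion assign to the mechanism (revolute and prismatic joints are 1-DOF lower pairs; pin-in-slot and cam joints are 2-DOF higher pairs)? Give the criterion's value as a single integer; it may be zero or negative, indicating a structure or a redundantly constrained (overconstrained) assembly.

M = 5

[1;0;0] (link 0 is ground)
L+ [2;0;0]
PS(0,1)∈J2 [2;0;1]
L+ [3;0;1]
L+ [4;0;1]
P(3,2)∈J1 [4;1;1]
C(0,2)∈J2 [4;1;2]
mobility = 9 − 2 − 2 = 5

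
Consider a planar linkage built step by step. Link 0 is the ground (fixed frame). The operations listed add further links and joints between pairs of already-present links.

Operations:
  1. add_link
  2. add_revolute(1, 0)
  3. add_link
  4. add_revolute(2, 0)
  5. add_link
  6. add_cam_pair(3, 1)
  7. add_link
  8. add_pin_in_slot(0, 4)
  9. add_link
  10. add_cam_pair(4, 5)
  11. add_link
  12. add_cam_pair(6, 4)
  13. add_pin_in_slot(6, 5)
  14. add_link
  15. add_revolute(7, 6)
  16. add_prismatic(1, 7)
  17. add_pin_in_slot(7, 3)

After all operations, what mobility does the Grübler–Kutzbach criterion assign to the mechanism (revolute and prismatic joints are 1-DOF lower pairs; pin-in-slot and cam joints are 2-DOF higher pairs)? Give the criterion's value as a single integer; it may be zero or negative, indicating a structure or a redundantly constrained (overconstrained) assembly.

L=1 J1=0 J2=0
add link → L=2 J1=0 J2=0
R@1,0 dof=1 J1 → L=2 J1=1 J2=0
add link → L=3 J1=1 J2=0
R@2,0 dof=1 J1 → L=3 J1=2 J2=0
add link → L=4 J1=2 J2=0
C@3,1 dof=2 J2 → L=4 J1=2 J2=1
add link → L=5 J1=2 J2=1
PS@0,4 dof=2 J2 → L=5 J1=2 J2=2
add link → L=6 J1=2 J2=2
C@4,5 dof=2 J2 → L=6 J1=2 J2=3
add link → L=7 J1=2 J2=3
C@6,4 dof=2 J2 → L=7 J1=2 J2=4
PS@6,5 dof=2 J2 → L=7 J1=2 J2=5
add link → L=8 J1=2 J2=5
R@7,6 dof=1 J1 → L=8 J1=3 J2=5
P@1,7 dof=1 J1 → L=8 J1=4 J2=5
PS@7,3 dof=2 J2 → L=8 J1=4 J2=6
M=3(L−1)−2J1−J2=3·7−2·4−6=7

M = 7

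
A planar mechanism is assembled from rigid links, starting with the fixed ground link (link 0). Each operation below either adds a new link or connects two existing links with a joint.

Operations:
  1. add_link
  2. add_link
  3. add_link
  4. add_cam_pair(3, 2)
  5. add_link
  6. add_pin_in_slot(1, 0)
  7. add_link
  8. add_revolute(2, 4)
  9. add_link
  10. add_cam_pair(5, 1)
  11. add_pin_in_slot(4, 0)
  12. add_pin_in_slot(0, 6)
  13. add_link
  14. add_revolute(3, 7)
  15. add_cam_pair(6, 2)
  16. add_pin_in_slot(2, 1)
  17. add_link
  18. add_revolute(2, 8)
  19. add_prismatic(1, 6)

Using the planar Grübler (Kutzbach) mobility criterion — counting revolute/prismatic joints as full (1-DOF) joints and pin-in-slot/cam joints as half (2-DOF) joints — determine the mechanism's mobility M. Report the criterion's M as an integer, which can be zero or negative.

M = 9

(L,J1,J2)=(1,0,0); link0 fixed
link1: (2,0,0)
link2: (3,0,0)
link3: (4,0,0)
C 3-2 [J2]: (4,0,1)
link4: (5,0,1)
PS 1-0 [J2]: (5,0,2)
link5: (6,0,2)
R 2-4 [J1]: (6,1,2)
link6: (7,1,2)
C 5-1 [J2]: (7,1,3)
PS 4-0 [J2]: (7,1,4)
PS 0-6 [J2]: (7,1,5)
link7: (8,1,5)
R 3-7 [J1]: (8,2,5)
C 6-2 [J2]: (8,2,6)
PS 2-1 [J2]: (8,2,7)
link8: (9,2,7)
R 2-8 [J1]: (9,3,7)
P 1-6 [J1]: (9,4,7)
Grübler: 3·8 − 2·4 − 7 = 9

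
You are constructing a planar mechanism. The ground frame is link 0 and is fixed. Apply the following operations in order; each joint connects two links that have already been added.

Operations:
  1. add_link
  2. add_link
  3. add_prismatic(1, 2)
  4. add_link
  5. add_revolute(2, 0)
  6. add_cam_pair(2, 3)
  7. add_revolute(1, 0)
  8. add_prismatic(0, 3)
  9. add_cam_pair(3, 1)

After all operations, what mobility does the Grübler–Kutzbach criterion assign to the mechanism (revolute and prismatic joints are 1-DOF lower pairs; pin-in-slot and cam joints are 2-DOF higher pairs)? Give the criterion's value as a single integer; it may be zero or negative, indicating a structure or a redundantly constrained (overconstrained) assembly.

(L,J1,J2)=(1,0,0); link0 fixed
link1: (2,0,0)
link2: (3,0,0)
P 1-2 [J1]: (3,1,0)
link3: (4,1,0)
R 2-0 [J1]: (4,2,0)
C 2-3 [J2]: (4,2,1)
R 1-0 [J1]: (4,3,1)
P 0-3 [J1]: (4,4,1)
C 3-1 [J2]: (4,4,2)
Grübler: 3·3 − 2·4 − 2 = -1

M = -1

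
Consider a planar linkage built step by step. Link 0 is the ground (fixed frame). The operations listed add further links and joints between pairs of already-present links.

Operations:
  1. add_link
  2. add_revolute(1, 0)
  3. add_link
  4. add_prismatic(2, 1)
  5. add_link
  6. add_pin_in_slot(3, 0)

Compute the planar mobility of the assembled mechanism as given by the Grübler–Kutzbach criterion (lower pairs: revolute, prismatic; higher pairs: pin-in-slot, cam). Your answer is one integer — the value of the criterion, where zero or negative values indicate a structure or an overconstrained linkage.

[1;0;0] (link 0 is ground)
L+ [2;0;0]
R(1,0)∈J1 [2;1;0]
L+ [3;1;0]
P(2,1)∈J1 [3;2;0]
L+ [4;2;0]
PS(3,0)∈J2 [4;2;1]
mobility = 9 − 4 − 1 = 4

M = 4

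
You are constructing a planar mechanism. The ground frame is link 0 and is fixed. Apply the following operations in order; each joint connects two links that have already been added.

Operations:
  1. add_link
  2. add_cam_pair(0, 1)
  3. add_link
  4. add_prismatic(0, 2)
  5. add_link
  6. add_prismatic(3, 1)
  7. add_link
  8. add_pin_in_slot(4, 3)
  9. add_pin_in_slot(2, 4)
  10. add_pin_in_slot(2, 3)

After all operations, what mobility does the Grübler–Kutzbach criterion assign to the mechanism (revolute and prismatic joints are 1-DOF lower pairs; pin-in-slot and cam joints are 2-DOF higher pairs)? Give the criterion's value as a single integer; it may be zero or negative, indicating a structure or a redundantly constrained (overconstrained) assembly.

M = 4

L=1 J1=0 J2=0
add link → L=2 J1=0 J2=0
C@0,1 dof=2 J2 → L=2 J1=0 J2=1
add link → L=3 J1=0 J2=1
P@0,2 dof=1 J1 → L=3 J1=1 J2=1
add link → L=4 J1=1 J2=1
P@3,1 dof=1 J1 → L=4 J1=2 J2=1
add link → L=5 J1=2 J2=1
PS@4,3 dof=2 J2 → L=5 J1=2 J2=2
PS@2,4 dof=2 J2 → L=5 J1=2 J2=3
PS@2,3 dof=2 J2 → L=5 J1=2 J2=4
M=3(L−1)−2J1−J2=3·4−2·2−4=4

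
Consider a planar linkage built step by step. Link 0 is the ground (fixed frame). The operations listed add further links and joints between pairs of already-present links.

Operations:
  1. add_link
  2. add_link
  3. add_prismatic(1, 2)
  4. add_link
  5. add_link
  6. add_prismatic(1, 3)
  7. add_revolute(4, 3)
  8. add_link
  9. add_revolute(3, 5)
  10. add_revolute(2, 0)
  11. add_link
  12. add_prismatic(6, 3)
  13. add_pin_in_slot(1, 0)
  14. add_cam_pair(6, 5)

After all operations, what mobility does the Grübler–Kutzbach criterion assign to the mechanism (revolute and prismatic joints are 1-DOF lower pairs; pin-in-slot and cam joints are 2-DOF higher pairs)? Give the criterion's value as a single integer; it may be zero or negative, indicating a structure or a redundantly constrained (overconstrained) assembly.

M = 4

L=1 J1=0 J2=0
add link → L=2 J1=0 J2=0
add link → L=3 J1=0 J2=0
P@1,2 dof=1 J1 → L=3 J1=1 J2=0
add link → L=4 J1=1 J2=0
add link → L=5 J1=1 J2=0
P@1,3 dof=1 J1 → L=5 J1=2 J2=0
R@4,3 dof=1 J1 → L=5 J1=3 J2=0
add link → L=6 J1=3 J2=0
R@3,5 dof=1 J1 → L=6 J1=4 J2=0
R@2,0 dof=1 J1 → L=6 J1=5 J2=0
add link → L=7 J1=5 J2=0
P@6,3 dof=1 J1 → L=7 J1=6 J2=0
PS@1,0 dof=2 J2 → L=7 J1=6 J2=1
C@6,5 dof=2 J2 → L=7 J1=6 J2=2
M=3(L−1)−2J1−J2=3·6−2·6−2=4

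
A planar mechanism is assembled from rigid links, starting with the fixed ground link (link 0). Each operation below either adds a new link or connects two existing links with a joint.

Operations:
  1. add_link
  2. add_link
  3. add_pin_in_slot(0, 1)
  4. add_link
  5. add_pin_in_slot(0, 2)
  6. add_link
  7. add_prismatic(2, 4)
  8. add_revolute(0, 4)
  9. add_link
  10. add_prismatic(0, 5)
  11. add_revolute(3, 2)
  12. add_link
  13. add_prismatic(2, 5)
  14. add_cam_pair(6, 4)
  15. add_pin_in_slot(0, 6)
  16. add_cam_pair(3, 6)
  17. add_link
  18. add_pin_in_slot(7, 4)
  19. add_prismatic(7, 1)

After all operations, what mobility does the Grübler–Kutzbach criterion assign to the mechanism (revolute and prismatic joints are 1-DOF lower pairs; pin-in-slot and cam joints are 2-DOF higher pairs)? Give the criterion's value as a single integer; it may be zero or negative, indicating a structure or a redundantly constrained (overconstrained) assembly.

(L,J1,J2)=(1,0,0); link0 fixed
link1: (2,0,0)
link2: (3,0,0)
PS 0-1 [J2]: (3,0,1)
link3: (4,0,1)
PS 0-2 [J2]: (4,0,2)
link4: (5,0,2)
P 2-4 [J1]: (5,1,2)
R 0-4 [J1]: (5,2,2)
link5: (6,2,2)
P 0-5 [J1]: (6,3,2)
R 3-2 [J1]: (6,4,2)
link6: (7,4,2)
P 2-5 [J1]: (7,5,2)
C 6-4 [J2]: (7,5,3)
PS 0-6 [J2]: (7,5,4)
C 3-6 [J2]: (7,5,5)
link7: (8,5,5)
PS 7-4 [J2]: (8,5,6)
P 7-1 [J1]: (8,6,6)
Grübler: 3·7 − 2·6 − 6 = 3

M = 3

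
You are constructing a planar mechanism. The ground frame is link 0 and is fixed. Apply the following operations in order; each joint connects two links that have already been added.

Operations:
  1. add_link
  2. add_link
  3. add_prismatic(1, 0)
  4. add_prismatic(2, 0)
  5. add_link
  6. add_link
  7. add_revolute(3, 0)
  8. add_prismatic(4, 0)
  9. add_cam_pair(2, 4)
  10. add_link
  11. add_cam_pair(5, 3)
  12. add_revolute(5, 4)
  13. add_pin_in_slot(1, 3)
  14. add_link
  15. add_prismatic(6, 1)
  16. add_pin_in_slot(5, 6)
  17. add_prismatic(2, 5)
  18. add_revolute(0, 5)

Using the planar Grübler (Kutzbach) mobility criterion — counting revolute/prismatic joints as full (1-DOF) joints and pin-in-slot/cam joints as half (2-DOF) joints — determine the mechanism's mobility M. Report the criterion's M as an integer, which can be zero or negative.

L=1 J1=0 J2=0
add link → L=2 J1=0 J2=0
add link → L=3 J1=0 J2=0
P@1,0 dof=1 J1 → L=3 J1=1 J2=0
P@2,0 dof=1 J1 → L=3 J1=2 J2=0
add link → L=4 J1=2 J2=0
add link → L=5 J1=2 J2=0
R@3,0 dof=1 J1 → L=5 J1=3 J2=0
P@4,0 dof=1 J1 → L=5 J1=4 J2=0
C@2,4 dof=2 J2 → L=5 J1=4 J2=1
add link → L=6 J1=4 J2=1
C@5,3 dof=2 J2 → L=6 J1=4 J2=2
R@5,4 dof=1 J1 → L=6 J1=5 J2=2
PS@1,3 dof=2 J2 → L=6 J1=5 J2=3
add link → L=7 J1=5 J2=3
P@6,1 dof=1 J1 → L=7 J1=6 J2=3
PS@5,6 dof=2 J2 → L=7 J1=6 J2=4
P@2,5 dof=1 J1 → L=7 J1=7 J2=4
R@0,5 dof=1 J1 → L=7 J1=8 J2=4
M=3(L−1)−2J1−J2=3·6−2·8−4=-2

M = -2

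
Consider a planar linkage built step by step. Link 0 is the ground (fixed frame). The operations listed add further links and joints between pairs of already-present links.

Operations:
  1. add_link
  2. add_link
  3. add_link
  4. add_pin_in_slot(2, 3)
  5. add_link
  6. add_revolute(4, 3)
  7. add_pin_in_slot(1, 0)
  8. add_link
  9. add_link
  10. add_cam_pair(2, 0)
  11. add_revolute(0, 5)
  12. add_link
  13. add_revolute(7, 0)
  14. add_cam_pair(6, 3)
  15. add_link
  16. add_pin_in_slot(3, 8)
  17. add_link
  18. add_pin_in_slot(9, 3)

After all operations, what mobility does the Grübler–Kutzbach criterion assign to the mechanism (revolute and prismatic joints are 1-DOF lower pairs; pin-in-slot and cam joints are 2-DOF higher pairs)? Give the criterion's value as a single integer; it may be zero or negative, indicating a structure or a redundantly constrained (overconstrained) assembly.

ground; <1,0,0>
#1 <2,0,0>
#2 <3,0,0>
#3 <4,0,0>
PS:2↔3 J2 <4,0,1>
#4 <5,0,1>
R:4↔3 J1 <5,1,1>
PS:1↔0 J2 <5,1,2>
#5 <6,1,2>
#6 <7,1,2>
C:2↔0 J2 <7,1,3>
R:0↔5 J1 <7,2,3>
#7 <8,2,3>
R:7↔0 J1 <8,3,3>
C:6↔3 J2 <8,3,4>
#8 <9,3,4>
PS:3↔8 J2 <9,3,5>
#9 <10,3,5>
PS:9↔3 J2 <10,3,6>
3×9 − 2×3 − 1×6 = 15

M = 15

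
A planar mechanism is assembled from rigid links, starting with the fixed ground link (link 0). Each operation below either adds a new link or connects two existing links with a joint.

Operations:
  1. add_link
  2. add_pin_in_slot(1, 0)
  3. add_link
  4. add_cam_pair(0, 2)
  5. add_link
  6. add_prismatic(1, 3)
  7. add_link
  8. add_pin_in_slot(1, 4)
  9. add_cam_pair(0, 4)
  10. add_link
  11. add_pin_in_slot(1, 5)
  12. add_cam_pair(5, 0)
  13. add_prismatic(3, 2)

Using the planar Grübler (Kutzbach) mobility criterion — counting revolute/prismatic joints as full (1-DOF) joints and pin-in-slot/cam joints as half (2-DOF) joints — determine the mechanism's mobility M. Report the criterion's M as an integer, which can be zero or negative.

M = 5

[1;0;0] (link 0 is ground)
L+ [2;0;0]
PS(1,0)∈J2 [2;0;1]
L+ [3;0;1]
C(0,2)∈J2 [3;0;2]
L+ [4;0;2]
P(1,3)∈J1 [4;1;2]
L+ [5;1;2]
PS(1,4)∈J2 [5;1;3]
C(0,4)∈J2 [5;1;4]
L+ [6;1;4]
PS(1,5)∈J2 [6;1;5]
C(5,0)∈J2 [6;1;6]
P(3,2)∈J1 [6;2;6]
mobility = 15 − 4 − 6 = 5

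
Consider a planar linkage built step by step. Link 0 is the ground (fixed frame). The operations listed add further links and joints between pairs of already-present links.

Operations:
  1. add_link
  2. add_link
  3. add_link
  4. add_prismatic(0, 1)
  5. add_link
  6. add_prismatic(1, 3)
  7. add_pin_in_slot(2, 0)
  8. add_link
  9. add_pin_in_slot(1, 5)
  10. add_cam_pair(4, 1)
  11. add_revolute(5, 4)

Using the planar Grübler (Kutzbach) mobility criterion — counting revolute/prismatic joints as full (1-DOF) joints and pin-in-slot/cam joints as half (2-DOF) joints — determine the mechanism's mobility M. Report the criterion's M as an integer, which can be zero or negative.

M = 6

L=1 J1=0 J2=0
add link → L=2 J1=0 J2=0
add link → L=3 J1=0 J2=0
add link → L=4 J1=0 J2=0
P@0,1 dof=1 J1 → L=4 J1=1 J2=0
add link → L=5 J1=1 J2=0
P@1,3 dof=1 J1 → L=5 J1=2 J2=0
PS@2,0 dof=2 J2 → L=5 J1=2 J2=1
add link → L=6 J1=2 J2=1
PS@1,5 dof=2 J2 → L=6 J1=2 J2=2
C@4,1 dof=2 J2 → L=6 J1=2 J2=3
R@5,4 dof=1 J1 → L=6 J1=3 J2=3
M=3(L−1)−2J1−J2=3·5−2·3−3=6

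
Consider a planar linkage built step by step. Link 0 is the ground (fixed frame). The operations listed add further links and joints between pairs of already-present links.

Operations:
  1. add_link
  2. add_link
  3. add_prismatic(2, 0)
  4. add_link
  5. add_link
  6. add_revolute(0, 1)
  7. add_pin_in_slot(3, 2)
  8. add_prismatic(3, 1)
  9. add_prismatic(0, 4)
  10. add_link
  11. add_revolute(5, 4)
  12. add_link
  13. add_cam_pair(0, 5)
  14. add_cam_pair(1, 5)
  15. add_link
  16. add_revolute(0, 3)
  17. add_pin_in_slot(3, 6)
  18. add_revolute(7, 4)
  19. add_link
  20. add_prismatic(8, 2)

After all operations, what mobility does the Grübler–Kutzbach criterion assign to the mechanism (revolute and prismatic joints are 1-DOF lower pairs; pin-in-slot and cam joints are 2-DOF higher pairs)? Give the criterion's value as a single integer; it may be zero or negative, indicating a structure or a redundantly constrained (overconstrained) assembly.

L=1 J1=0 J2=0
add link → L=2 J1=0 J2=0
add link → L=3 J1=0 J2=0
P@2,0 dof=1 J1 → L=3 J1=1 J2=0
add link → L=4 J1=1 J2=0
add link → L=5 J1=1 J2=0
R@0,1 dof=1 J1 → L=5 J1=2 J2=0
PS@3,2 dof=2 J2 → L=5 J1=2 J2=1
P@3,1 dof=1 J1 → L=5 J1=3 J2=1
P@0,4 dof=1 J1 → L=5 J1=4 J2=1
add link → L=6 J1=4 J2=1
R@5,4 dof=1 J1 → L=6 J1=5 J2=1
add link → L=7 J1=5 J2=1
C@0,5 dof=2 J2 → L=7 J1=5 J2=2
C@1,5 dof=2 J2 → L=7 J1=5 J2=3
add link → L=8 J1=5 J2=3
R@0,3 dof=1 J1 → L=8 J1=6 J2=3
PS@3,6 dof=2 J2 → L=8 J1=6 J2=4
R@7,4 dof=1 J1 → L=8 J1=7 J2=4
add link → L=9 J1=7 J2=4
P@8,2 dof=1 J1 → L=9 J1=8 J2=4
M=3(L−1)−2J1−J2=3·8−2·8−4=4

M = 4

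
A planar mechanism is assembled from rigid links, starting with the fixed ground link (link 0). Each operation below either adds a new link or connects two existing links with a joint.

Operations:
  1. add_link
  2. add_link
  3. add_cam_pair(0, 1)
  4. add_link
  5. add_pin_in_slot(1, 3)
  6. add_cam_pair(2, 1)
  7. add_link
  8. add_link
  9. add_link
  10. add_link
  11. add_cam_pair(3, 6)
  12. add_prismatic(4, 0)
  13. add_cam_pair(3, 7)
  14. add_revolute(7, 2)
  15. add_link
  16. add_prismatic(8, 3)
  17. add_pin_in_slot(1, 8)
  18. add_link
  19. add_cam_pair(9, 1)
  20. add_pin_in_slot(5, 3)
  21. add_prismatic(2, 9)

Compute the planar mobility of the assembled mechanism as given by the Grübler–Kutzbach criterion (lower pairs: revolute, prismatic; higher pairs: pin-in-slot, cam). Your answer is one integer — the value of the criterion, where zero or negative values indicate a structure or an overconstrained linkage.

M = 11

L=1 J1=0 J2=0
add link → L=2 J1=0 J2=0
add link → L=3 J1=0 J2=0
C@0,1 dof=2 J2 → L=3 J1=0 J2=1
add link → L=4 J1=0 J2=1
PS@1,3 dof=2 J2 → L=4 J1=0 J2=2
C@2,1 dof=2 J2 → L=4 J1=0 J2=3
add link → L=5 J1=0 J2=3
add link → L=6 J1=0 J2=3
add link → L=7 J1=0 J2=3
add link → L=8 J1=0 J2=3
C@3,6 dof=2 J2 → L=8 J1=0 J2=4
P@4,0 dof=1 J1 → L=8 J1=1 J2=4
C@3,7 dof=2 J2 → L=8 J1=1 J2=5
R@7,2 dof=1 J1 → L=8 J1=2 J2=5
add link → L=9 J1=2 J2=5
P@8,3 dof=1 J1 → L=9 J1=3 J2=5
PS@1,8 dof=2 J2 → L=9 J1=3 J2=6
add link → L=10 J1=3 J2=6
C@9,1 dof=2 J2 → L=10 J1=3 J2=7
PS@5,3 dof=2 J2 → L=10 J1=3 J2=8
P@2,9 dof=1 J1 → L=10 J1=4 J2=8
M=3(L−1)−2J1−J2=3·9−2·4−8=11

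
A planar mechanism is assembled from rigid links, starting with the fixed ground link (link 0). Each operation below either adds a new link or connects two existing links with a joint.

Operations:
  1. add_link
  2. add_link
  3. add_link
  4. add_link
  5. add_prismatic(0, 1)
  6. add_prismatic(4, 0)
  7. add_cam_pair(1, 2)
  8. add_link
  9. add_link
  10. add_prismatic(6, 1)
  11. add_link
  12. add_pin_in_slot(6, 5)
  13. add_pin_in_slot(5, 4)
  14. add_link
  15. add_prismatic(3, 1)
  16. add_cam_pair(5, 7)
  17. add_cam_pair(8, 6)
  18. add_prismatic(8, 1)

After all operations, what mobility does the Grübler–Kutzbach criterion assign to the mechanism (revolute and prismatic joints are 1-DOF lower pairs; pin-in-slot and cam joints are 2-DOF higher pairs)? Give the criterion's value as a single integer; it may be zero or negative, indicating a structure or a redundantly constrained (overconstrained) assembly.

M = 9

(L,J1,J2)=(1,0,0); link0 fixed
link1: (2,0,0)
link2: (3,0,0)
link3: (4,0,0)
link4: (5,0,0)
P 0-1 [J1]: (5,1,0)
P 4-0 [J1]: (5,2,0)
C 1-2 [J2]: (5,2,1)
link5: (6,2,1)
link6: (7,2,1)
P 6-1 [J1]: (7,3,1)
link7: (8,3,1)
PS 6-5 [J2]: (8,3,2)
PS 5-4 [J2]: (8,3,3)
link8: (9,3,3)
P 3-1 [J1]: (9,4,3)
C 5-7 [J2]: (9,4,4)
C 8-6 [J2]: (9,4,5)
P 8-1 [J1]: (9,5,5)
Grübler: 3·8 − 2·5 − 5 = 9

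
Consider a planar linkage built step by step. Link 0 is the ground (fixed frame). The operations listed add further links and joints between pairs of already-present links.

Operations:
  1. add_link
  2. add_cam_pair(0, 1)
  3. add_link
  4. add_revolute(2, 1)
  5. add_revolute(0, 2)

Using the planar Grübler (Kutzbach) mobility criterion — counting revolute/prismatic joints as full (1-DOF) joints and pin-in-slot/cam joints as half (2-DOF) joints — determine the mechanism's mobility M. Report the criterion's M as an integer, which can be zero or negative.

ground; <1,0,0>
#1 <2,0,0>
C:0↔1 J2 <2,0,1>
#2 <3,0,1>
R:2↔1 J1 <3,1,1>
R:0↔2 J1 <3,2,1>
3×2 − 2×2 − 1×1 = 1

M = 1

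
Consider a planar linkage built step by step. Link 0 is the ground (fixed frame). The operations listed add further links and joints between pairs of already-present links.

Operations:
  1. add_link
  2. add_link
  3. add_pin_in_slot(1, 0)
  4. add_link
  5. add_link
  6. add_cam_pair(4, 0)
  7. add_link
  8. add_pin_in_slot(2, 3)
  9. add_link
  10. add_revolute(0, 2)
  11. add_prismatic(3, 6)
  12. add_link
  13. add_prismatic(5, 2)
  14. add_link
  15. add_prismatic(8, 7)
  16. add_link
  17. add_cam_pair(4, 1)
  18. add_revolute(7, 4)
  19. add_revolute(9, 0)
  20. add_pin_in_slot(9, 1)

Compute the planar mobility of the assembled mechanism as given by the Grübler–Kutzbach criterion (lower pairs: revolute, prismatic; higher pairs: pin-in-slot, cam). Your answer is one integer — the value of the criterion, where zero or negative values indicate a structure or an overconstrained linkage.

link 0 = ground. State L|J1|J2 = 1|0|0
+link1  2|0|0
+link2  3|0|0
PS(1,0) f=2→J2  3|0|1
+link3  4|0|1
+link4  5|0|1
C(4,0) f=2→J2  5|0|2
+link5  6|0|2
PS(2,3) f=2→J2  6|0|3
+link6  7|0|3
R(0,2) f=1→J1  7|1|3
P(3,6) f=1→J1  7|2|3
+link7  8|2|3
P(5,2) f=1→J1  8|3|3
+link8  9|3|3
P(8,7) f=1→J1  9|4|3
+link9  10|4|3
C(4,1) f=2→J2  10|4|4
R(7,4) f=1→J1  10|5|4
R(9,0) f=1→J1  10|6|4
PS(9,1) f=2→J2  10|6|5
M = 3(10−1)−2·6−5 = 27−12−5 = 10

M = 10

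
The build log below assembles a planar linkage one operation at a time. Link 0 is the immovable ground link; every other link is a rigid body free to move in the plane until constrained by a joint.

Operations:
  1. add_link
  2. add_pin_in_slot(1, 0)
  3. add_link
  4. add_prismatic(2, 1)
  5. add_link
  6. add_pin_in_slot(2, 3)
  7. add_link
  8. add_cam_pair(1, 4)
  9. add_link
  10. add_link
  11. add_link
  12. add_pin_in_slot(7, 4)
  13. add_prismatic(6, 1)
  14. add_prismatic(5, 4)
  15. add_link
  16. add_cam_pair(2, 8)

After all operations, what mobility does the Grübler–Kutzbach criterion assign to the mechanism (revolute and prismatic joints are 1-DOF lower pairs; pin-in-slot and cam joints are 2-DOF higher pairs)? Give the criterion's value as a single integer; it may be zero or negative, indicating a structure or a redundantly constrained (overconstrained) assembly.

link 0 = ground. State L|J1|J2 = 1|0|0
+link1  2|0|0
PS(1,0) f=2→J2  2|0|1
+link2  3|0|1
P(2,1) f=1→J1  3|1|1
+link3  4|1|1
PS(2,3) f=2→J2  4|1|2
+link4  5|1|2
C(1,4) f=2→J2  5|1|3
+link5  6|1|3
+link6  7|1|3
+link7  8|1|3
PS(7,4) f=2→J2  8|1|4
P(6,1) f=1→J1  8|2|4
P(5,4) f=1→J1  8|3|4
+link8  9|3|4
C(2,8) f=2→J2  9|3|5
M = 3(9−1)−2·3−5 = 24−6−5 = 13

M = 13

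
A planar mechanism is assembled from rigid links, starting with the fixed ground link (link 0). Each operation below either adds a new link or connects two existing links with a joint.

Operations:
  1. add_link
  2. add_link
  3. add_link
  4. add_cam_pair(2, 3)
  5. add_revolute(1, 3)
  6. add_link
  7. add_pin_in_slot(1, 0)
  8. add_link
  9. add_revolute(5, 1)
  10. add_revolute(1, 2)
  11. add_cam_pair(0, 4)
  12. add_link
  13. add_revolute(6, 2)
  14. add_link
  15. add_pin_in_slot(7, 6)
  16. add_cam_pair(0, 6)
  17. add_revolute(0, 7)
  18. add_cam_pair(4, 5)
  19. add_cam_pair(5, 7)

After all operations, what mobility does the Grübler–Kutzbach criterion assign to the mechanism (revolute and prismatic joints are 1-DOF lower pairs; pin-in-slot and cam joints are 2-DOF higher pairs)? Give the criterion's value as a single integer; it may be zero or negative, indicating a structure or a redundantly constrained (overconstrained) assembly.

L=1 J1=0 J2=0
add link → L=2 J1=0 J2=0
add link → L=3 J1=0 J2=0
add link → L=4 J1=0 J2=0
C@2,3 dof=2 J2 → L=4 J1=0 J2=1
R@1,3 dof=1 J1 → L=4 J1=1 J2=1
add link → L=5 J1=1 J2=1
PS@1,0 dof=2 J2 → L=5 J1=1 J2=2
add link → L=6 J1=1 J2=2
R@5,1 dof=1 J1 → L=6 J1=2 J2=2
R@1,2 dof=1 J1 → L=6 J1=3 J2=2
C@0,4 dof=2 J2 → L=6 J1=3 J2=3
add link → L=7 J1=3 J2=3
R@6,2 dof=1 J1 → L=7 J1=4 J2=3
add link → L=8 J1=4 J2=3
PS@7,6 dof=2 J2 → L=8 J1=4 J2=4
C@0,6 dof=2 J2 → L=8 J1=4 J2=5
R@0,7 dof=1 J1 → L=8 J1=5 J2=5
C@4,5 dof=2 J2 → L=8 J1=5 J2=6
C@5,7 dof=2 J2 → L=8 J1=5 J2=7
M=3(L−1)−2J1−J2=3·7−2·5−7=4

M = 4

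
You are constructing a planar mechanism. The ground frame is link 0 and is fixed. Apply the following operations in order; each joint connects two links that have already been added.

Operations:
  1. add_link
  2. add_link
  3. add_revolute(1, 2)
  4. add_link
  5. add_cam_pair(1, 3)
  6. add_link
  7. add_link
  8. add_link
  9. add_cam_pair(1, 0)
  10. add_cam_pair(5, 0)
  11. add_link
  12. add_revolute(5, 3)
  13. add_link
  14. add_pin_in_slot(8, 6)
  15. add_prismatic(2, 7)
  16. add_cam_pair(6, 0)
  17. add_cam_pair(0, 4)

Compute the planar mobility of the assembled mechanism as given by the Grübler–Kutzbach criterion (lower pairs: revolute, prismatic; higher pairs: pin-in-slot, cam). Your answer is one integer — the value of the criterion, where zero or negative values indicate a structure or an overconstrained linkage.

M = 12

(L,J1,J2)=(1,0,0); link0 fixed
link1: (2,0,0)
link2: (3,0,0)
R 1-2 [J1]: (3,1,0)
link3: (4,1,0)
C 1-3 [J2]: (4,1,1)
link4: (5,1,1)
link5: (6,1,1)
link6: (7,1,1)
C 1-0 [J2]: (7,1,2)
C 5-0 [J2]: (7,1,3)
link7: (8,1,3)
R 5-3 [J1]: (8,2,3)
link8: (9,2,3)
PS 8-6 [J2]: (9,2,4)
P 2-7 [J1]: (9,3,4)
C 6-0 [J2]: (9,3,5)
C 0-4 [J2]: (9,3,6)
Grübler: 3·8 − 2·3 − 6 = 12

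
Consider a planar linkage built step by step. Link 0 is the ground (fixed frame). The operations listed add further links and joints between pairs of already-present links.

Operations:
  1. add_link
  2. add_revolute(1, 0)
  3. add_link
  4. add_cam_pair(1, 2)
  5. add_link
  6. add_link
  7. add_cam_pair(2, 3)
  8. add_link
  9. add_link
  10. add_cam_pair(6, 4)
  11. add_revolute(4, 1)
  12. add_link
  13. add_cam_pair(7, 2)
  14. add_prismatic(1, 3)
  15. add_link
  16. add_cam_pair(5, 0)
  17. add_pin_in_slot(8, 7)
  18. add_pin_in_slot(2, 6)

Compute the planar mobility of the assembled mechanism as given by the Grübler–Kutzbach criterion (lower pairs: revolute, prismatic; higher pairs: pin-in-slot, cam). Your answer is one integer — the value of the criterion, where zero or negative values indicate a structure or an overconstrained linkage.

L=1 J1=0 J2=0
add link → L=2 J1=0 J2=0
R@1,0 dof=1 J1 → L=2 J1=1 J2=0
add link → L=3 J1=1 J2=0
C@1,2 dof=2 J2 → L=3 J1=1 J2=1
add link → L=4 J1=1 J2=1
add link → L=5 J1=1 J2=1
C@2,3 dof=2 J2 → L=5 J1=1 J2=2
add link → L=6 J1=1 J2=2
add link → L=7 J1=1 J2=2
C@6,4 dof=2 J2 → L=7 J1=1 J2=3
R@4,1 dof=1 J1 → L=7 J1=2 J2=3
add link → L=8 J1=2 J2=3
C@7,2 dof=2 J2 → L=8 J1=2 J2=4
P@1,3 dof=1 J1 → L=8 J1=3 J2=4
add link → L=9 J1=3 J2=4
C@5,0 dof=2 J2 → L=9 J1=3 J2=5
PS@8,7 dof=2 J2 → L=9 J1=3 J2=6
PS@2,6 dof=2 J2 → L=9 J1=3 J2=7
M=3(L−1)−2J1−J2=3·8−2·3−7=11

M = 11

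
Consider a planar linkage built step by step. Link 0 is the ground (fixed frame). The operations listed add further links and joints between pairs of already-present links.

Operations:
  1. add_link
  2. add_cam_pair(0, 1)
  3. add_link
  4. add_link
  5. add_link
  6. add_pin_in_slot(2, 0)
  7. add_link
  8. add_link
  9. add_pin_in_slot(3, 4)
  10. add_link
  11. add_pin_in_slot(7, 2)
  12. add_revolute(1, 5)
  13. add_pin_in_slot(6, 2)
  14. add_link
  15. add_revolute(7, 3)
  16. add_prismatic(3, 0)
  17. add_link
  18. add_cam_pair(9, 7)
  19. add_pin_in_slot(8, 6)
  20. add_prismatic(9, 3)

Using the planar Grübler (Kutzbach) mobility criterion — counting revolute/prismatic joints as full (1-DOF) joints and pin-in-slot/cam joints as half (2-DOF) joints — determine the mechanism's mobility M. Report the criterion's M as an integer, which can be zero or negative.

M = 12

(L,J1,J2)=(1,0,0); link0 fixed
link1: (2,0,0)
C 0-1 [J2]: (2,0,1)
link2: (3,0,1)
link3: (4,0,1)
link4: (5,0,1)
PS 2-0 [J2]: (5,0,2)
link5: (6,0,2)
link6: (7,0,2)
PS 3-4 [J2]: (7,0,3)
link7: (8,0,3)
PS 7-2 [J2]: (8,0,4)
R 1-5 [J1]: (8,1,4)
PS 6-2 [J2]: (8,1,5)
link8: (9,1,5)
R 7-3 [J1]: (9,2,5)
P 3-0 [J1]: (9,3,5)
link9: (10,3,5)
C 9-7 [J2]: (10,3,6)
PS 8-6 [J2]: (10,3,7)
P 9-3 [J1]: (10,4,7)
Grübler: 3·9 − 2·4 − 7 = 12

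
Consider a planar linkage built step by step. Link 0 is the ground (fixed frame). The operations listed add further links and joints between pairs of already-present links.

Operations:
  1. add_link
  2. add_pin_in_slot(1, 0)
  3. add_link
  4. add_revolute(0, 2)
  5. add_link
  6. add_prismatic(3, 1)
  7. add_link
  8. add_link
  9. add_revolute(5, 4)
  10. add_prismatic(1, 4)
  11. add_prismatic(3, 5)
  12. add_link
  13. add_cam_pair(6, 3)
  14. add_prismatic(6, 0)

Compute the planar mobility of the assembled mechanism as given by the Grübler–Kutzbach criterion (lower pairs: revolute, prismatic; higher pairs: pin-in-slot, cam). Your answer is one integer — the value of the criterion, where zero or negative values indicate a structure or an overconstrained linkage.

M = 4

link 0 = ground. State L|J1|J2 = 1|0|0
+link1  2|0|0
PS(1,0) f=2→J2  2|0|1
+link2  3|0|1
R(0,2) f=1→J1  3|1|1
+link3  4|1|1
P(3,1) f=1→J1  4|2|1
+link4  5|2|1
+link5  6|2|1
R(5,4) f=1→J1  6|3|1
P(1,4) f=1→J1  6|4|1
P(3,5) f=1→J1  6|5|1
+link6  7|5|1
C(6,3) f=2→J2  7|5|2
P(6,0) f=1→J1  7|6|2
M = 3(7−1)−2·6−2 = 18−12−2 = 4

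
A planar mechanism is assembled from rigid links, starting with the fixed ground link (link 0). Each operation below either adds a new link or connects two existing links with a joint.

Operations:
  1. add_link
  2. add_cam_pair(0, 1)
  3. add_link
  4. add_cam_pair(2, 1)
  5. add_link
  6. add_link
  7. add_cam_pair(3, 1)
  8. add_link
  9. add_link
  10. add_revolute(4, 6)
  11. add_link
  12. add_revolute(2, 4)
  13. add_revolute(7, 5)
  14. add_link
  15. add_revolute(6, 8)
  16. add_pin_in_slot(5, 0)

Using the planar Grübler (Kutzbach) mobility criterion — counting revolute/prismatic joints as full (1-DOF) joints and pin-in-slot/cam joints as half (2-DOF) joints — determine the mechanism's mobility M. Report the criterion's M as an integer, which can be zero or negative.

M = 12

link 0 = ground. State L|J1|J2 = 1|0|0
+link1  2|0|0
C(0,1) f=2→J2  2|0|1
+link2  3|0|1
C(2,1) f=2→J2  3|0|2
+link3  4|0|2
+link4  5|0|2
C(3,1) f=2→J2  5|0|3
+link5  6|0|3
+link6  7|0|3
R(4,6) f=1→J1  7|1|3
+link7  8|1|3
R(2,4) f=1→J1  8|2|3
R(7,5) f=1→J1  8|3|3
+link8  9|3|3
R(6,8) f=1→J1  9|4|3
PS(5,0) f=2→J2  9|4|4
M = 3(9−1)−2·4−4 = 24−8−4 = 12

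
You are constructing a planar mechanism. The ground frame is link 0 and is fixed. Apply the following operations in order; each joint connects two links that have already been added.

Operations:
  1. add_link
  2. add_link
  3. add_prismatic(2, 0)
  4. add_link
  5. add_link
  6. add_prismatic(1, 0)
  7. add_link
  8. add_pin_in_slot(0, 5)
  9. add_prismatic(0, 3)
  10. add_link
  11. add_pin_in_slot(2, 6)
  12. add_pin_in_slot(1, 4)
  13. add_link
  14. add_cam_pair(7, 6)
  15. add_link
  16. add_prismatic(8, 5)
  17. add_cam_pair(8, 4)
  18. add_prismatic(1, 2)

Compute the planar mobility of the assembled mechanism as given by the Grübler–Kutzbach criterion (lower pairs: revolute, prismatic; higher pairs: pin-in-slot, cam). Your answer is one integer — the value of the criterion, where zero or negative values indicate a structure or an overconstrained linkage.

M = 9

ground; <1,0,0>
#1 <2,0,0>
#2 <3,0,0>
P:2↔0 J1 <3,1,0>
#3 <4,1,0>
#4 <5,1,0>
P:1↔0 J1 <5,2,0>
#5 <6,2,0>
PS:0↔5 J2 <6,2,1>
P:0↔3 J1 <6,3,1>
#6 <7,3,1>
PS:2↔6 J2 <7,3,2>
PS:1↔4 J2 <7,3,3>
#7 <8,3,3>
C:7↔6 J2 <8,3,4>
#8 <9,3,4>
P:8↔5 J1 <9,4,4>
C:8↔4 J2 <9,4,5>
P:1↔2 J1 <9,5,5>
3×8 − 2×5 − 1×5 = 9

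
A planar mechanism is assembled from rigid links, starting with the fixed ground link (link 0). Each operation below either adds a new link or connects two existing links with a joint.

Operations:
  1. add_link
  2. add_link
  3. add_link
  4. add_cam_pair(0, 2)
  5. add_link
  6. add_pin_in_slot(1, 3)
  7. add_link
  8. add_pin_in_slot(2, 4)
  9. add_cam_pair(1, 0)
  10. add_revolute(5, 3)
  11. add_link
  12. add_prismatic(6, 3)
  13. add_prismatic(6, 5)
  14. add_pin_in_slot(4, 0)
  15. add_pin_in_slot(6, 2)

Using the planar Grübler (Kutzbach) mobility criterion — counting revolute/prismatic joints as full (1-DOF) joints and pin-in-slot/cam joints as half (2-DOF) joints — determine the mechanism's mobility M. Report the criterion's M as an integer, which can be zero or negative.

(L,J1,J2)=(1,0,0); link0 fixed
link1: (2,0,0)
link2: (3,0,0)
link3: (4,0,0)
C 0-2 [J2]: (4,0,1)
link4: (5,0,1)
PS 1-3 [J2]: (5,0,2)
link5: (6,0,2)
PS 2-4 [J2]: (6,0,3)
C 1-0 [J2]: (6,0,4)
R 5-3 [J1]: (6,1,4)
link6: (7,1,4)
P 6-3 [J1]: (7,2,4)
P 6-5 [J1]: (7,3,4)
PS 4-0 [J2]: (7,3,5)
PS 6-2 [J2]: (7,3,6)
Grübler: 3·6 − 2·3 − 6 = 6

M = 6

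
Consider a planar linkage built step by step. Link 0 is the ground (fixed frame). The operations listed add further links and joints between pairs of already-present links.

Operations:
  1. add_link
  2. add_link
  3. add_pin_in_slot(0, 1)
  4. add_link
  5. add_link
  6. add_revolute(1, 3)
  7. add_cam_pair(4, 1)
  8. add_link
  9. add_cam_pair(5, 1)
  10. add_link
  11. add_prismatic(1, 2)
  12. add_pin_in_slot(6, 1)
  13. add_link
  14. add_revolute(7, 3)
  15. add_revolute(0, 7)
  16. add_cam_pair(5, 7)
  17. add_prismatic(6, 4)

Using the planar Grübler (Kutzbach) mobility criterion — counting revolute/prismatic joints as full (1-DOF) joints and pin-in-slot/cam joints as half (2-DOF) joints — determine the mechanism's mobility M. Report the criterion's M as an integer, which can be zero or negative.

link 0 = ground. State L|J1|J2 = 1|0|0
+link1  2|0|0
+link2  3|0|0
PS(0,1) f=2→J2  3|0|1
+link3  4|0|1
+link4  5|0|1
R(1,3) f=1→J1  5|1|1
C(4,1) f=2→J2  5|1|2
+link5  6|1|2
C(5,1) f=2→J2  6|1|3
+link6  7|1|3
P(1,2) f=1→J1  7|2|3
PS(6,1) f=2→J2  7|2|4
+link7  8|2|4
R(7,3) f=1→J1  8|3|4
R(0,7) f=1→J1  8|4|4
C(5,7) f=2→J2  8|4|5
P(6,4) f=1→J1  8|5|5
M = 3(8−1)−2·5−5 = 21−10−5 = 6

M = 6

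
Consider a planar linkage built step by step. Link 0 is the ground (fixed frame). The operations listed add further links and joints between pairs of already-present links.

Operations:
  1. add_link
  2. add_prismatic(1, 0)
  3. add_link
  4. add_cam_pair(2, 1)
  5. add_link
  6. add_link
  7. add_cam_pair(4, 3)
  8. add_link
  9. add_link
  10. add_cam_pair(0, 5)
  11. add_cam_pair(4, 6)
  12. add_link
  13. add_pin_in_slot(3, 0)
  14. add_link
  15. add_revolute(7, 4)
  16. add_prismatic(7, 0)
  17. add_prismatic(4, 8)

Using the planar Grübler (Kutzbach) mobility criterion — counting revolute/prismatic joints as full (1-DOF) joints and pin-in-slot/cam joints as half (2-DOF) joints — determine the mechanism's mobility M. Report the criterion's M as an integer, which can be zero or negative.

M = 11

(L,J1,J2)=(1,0,0); link0 fixed
link1: (2,0,0)
P 1-0 [J1]: (2,1,0)
link2: (3,1,0)
C 2-1 [J2]: (3,1,1)
link3: (4,1,1)
link4: (5,1,1)
C 4-3 [J2]: (5,1,2)
link5: (6,1,2)
link6: (7,1,2)
C 0-5 [J2]: (7,1,3)
C 4-6 [J2]: (7,1,4)
link7: (8,1,4)
PS 3-0 [J2]: (8,1,5)
link8: (9,1,5)
R 7-4 [J1]: (9,2,5)
P 7-0 [J1]: (9,3,5)
P 4-8 [J1]: (9,4,5)
Grübler: 3·8 − 2·4 − 5 = 11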